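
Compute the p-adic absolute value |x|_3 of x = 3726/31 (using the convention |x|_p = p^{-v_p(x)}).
|3726/31|_3 = 1/81

Step 1 — compute v_3(x) by factoring powers of 3 out of the numerator and denominator: v_3(3726/31) = 4. Step 2 — apply |x|_p = p^{-v_p(x)} = 3^{-4} = 1/81.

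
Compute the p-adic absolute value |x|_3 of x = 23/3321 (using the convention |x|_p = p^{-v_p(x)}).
|23/3321|_3 = 81

Step 1 — compute v_3(x) by factoring powers of 3 out of the numerator and denominator: v_3(23/3321) = -4. Step 2 — apply |x|_p = p^{-v_p(x)} = 3^{4} = 81.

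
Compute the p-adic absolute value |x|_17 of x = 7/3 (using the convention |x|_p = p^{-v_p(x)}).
|7/3|_17 = 1

Step 1 — compute v_17(x) by factoring powers of 17 out of the numerator and denominator: v_17(7/3) = 0. Step 2 — apply |x|_p = p^{-v_p(x)} = 17^{0} = 1.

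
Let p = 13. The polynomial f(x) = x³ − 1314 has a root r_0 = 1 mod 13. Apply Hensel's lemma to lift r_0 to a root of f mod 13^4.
r_3 = 27366 (mod 28561)

Hensel: r_{i+1} = r_i − f(r_i)/f′(r_i) mod 13^{i+2}, where f′(x) = 3x². Iterate:
  r_0 = 1 (mod 13)
  r_1 = 157 (mod 169)
  r_2 = 1002 (mod 2197)
  r_3 = 27366 (mod 28561)
Final: r = 27366 with f(r) ≡ 0 mod 13^4.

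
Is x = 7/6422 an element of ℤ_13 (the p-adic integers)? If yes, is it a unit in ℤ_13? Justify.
x ∉ ℤ_13 (v_13(x) = -2 < 0)

ℤ_13 = {x ∈ ℚ_13 : v_13(x) ≥ 0} and ℤ_13^× = {x ∈ ℤ_13 : v_13(x) = 0}. Here v_13(7/6422) = v_13(num) − v_13(den) = -2; compare against these criteria.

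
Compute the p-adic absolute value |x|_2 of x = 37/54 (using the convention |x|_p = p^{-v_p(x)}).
|37/54|_2 = 2

Step 1 — compute v_2(x) by factoring powers of 2 out of the numerator and denominator: v_2(37/54) = -1. Step 2 — apply |x|_p = p^{-v_p(x)} = 2^{1} = 2.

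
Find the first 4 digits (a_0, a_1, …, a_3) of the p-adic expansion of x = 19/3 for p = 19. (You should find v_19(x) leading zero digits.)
(a_0, …, a_3) = (0, 13, 12, 12)

v_19(19/3) = 1, so a_0 = ... = a_0 = 0. Factor out: x = 19^1 · u with u = 1/3 a unit in ℤ_19. Expand u iteratively via a_{v+i} = u_i mod 19, u_{i+1} = (u_i − a_{v+i})/19:
  u_0 = 1/3;  a_1 = 13;  u_1 = (u_0 − 13)/19 = -2/3
  u_1 = -2/3;  a_2 = 12;  u_2 = (u_1 − 12)/19 = -2/3
  u_2 = -2/3;  a_3 = 12;  u_3 = (u_2 − 12)/19 = -2/3
Digits: (0, 13, 12, 12).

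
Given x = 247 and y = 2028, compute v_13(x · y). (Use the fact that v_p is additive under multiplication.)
v_13(500916) = 3

v_p(x) = 1 (factor: 247 = 13^1 · 19); v_p(y) = 2 (factor: 2028 = 13^2 · 12). Additivity: v_p(xy) = v_p(x) + v_p(y) = 1 + 2 = 3. (Direct check: xy = 500916 = 13^3 · (228).)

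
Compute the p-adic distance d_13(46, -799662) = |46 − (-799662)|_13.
d_13(46, -799662) = 1/28561

Step 1 — x − y = 46 − (-799662) = 799708. Step 2 — v_13(799708) = 4 (factor: 799708 = (13^4 · 28); the sign does not affect v_p). Step 3 — |x − y|_13 = 13^{-4} = 1/28561.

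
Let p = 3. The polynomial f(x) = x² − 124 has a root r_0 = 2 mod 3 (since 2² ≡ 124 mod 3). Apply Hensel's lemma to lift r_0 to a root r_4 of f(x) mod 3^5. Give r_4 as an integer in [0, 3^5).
r_4 = 104 (mod 243)

Hensel's recurrence: r_{i+1} = r_i − f(r_i)·(f′(r_i))^{-1} mod 3^{i+2}, with f′(x) = 2x. Iterate:
  r_0 = 2 (mod 3)
  r_1 = 5 (mod 9)
  r_2 = 23 (mod 27)
  r_3 = 23 (mod 81)
  r_4 = 104 (mod 243)
Final: r_4 = 104, and one checks f(r_4) ≡ 0 mod 3^5.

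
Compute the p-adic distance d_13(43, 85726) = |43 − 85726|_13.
d_13(43, 85726) = 1/28561

Step 1 — x − y = 43 − 85726 = -85683. Step 2 — v_13(-85683) = 4 (factor: -85683 = −(13^4 · 3); the sign does not affect v_p). Step 3 — |x − y|_13 = 13^{-4} = 1/28561.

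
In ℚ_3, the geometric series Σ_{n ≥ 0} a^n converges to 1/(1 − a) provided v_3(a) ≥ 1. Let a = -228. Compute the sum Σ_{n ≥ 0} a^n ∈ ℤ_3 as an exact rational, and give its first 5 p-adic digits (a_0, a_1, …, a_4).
Σ a^n = 1/(1 − a) = 1/229;  first 5 digits = (1, 2, 2, 1, 0)

v_3(a) = 1 ≥ 1, so the series converges in ℤ_3 to 1/(1 − a) = 1/(1 − (-228)) = 1/229. Expand this rational in ℤ_3: compute digits iteratively via d_i = x_i mod 3, x_{i+1} = (x_i − d_i)/3. The first 5 digits are (1, 2, 2, 1, 0).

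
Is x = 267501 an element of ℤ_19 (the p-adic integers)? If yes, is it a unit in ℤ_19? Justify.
x ∈ ℤ_19 but not a unit; v_19(x) = 3 > 0

ℤ_19 = {x ∈ ℚ_19 : v_19(x) ≥ 0} and ℤ_19^× = {x ∈ ℤ_19 : v_19(x) = 0}. Here v_19(267501) = v_19(num) − v_19(den) = 3; compare against these criteria.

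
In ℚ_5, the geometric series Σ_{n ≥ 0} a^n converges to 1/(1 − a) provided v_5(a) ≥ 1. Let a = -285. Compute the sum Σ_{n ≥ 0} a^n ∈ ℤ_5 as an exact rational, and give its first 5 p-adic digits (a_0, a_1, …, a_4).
Σ a^n = 1/(1 − a) = 1/286;  first 5 digits = (1, 3, 2, 4, 1)

v_5(a) = 1 ≥ 1, so the series converges in ℤ_5 to 1/(1 − a) = 1/(1 − (-285)) = 1/286. Expand this rational in ℤ_5: compute digits iteratively via d_i = x_i mod 5, x_{i+1} = (x_i − d_i)/5. The first 5 digits are (1, 3, 2, 4, 1).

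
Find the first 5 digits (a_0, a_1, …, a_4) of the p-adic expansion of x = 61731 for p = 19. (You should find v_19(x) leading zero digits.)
(a_0, …, a_4) = (0, 0, 0, 9, 0)

v_19(61731) = 3, so a_0 = ... = a_2 = 0. Factor out: x = 19^3 · u with u = 9 a unit in ℤ_19. Expand u iteratively via a_{v+i} = u_i mod 19, u_{i+1} = (u_i − a_{v+i})/19:
  u_0 = 9;  a_3 = 9;  u_1 = (u_0 − 9)/19 = 0
  u_1 = 0;  a_4 = 0;  u_2 = (u_1 − 0)/19 = 0
Digits: (0, 0, 0, 9, 0).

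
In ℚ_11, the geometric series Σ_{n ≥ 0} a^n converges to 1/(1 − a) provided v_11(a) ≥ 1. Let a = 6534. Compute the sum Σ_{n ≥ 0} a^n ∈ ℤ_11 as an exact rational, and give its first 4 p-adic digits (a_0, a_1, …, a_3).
Σ a^n = 1/(1 − a) = -1/6533;  first 4 digits = (1, 0, 10, 4)

v_11(a) = 2 ≥ 1, so the series converges in ℤ_11 to 1/(1 − a) = 1/(1 − 6534) = -1/6533. Expand this rational in ℤ_11: compute digits iteratively via d_i = x_i mod 11, x_{i+1} = (x_i − d_i)/11. The first 4 digits are (1, 0, 10, 4).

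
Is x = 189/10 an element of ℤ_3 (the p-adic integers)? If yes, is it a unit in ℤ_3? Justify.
x ∈ ℤ_3 but not a unit; v_3(x) = 3 > 0

ℤ_3 = {x ∈ ℚ_3 : v_3(x) ≥ 0} and ℤ_3^× = {x ∈ ℤ_3 : v_3(x) = 0}. Here v_3(189/10) = v_3(num) − v_3(den) = 3; compare against these criteria.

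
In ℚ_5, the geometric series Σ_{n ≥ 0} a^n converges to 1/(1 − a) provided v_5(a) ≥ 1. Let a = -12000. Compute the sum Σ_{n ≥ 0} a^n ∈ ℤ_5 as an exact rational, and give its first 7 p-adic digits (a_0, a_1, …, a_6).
Σ a^n = 1/(1 − a) = 1/12001;  first 7 digits = (1, 0, 0, 4, 0, 1, 0)

v_5(a) = 3 ≥ 1, so the series converges in ℤ_5 to 1/(1 − a) = 1/(1 − (-12000)) = 1/12001. Expand this rational in ℤ_5: compute digits iteratively via d_i = x_i mod 5, x_{i+1} = (x_i − d_i)/5. The first 7 digits are (1, 0, 0, 4, 0, 1, 0).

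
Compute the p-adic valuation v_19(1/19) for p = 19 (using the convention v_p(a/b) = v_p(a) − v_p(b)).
v_19(1/19) = -1

Factor powers of 19 from the numerator and denominator of the reduced fraction: 1 = 19^0 · 1 and 19 = 19^1 · 1. Apply v_p(a/b) = v_p(a) − v_p(b): v_19(1/19) = 0 − 1 = -1.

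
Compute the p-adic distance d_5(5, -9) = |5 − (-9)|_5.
d_5(5, -9) = 1

Step 1 — x − y = 5 − (-9) = 14. Step 2 — v_5(14) = 0 (factor: 14 = (5^0 · 14); the sign does not affect v_p). Step 3 — |x − y|_5 = 5^{0} = 1.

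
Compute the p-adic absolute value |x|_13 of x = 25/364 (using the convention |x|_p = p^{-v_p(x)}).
|25/364|_13 = 13

Step 1 — compute v_13(x) by factoring powers of 13 out of the numerator and denominator: v_13(25/364) = -1. Step 2 — apply |x|_p = p^{-v_p(x)} = 13^{1} = 13.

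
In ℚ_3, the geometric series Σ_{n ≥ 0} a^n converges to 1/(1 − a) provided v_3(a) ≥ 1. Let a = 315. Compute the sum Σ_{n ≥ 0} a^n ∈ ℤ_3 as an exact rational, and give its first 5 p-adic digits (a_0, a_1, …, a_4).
Σ a^n = 1/(1 − a) = -1/314;  first 5 digits = (1, 0, 2, 2, 1)

v_3(a) = 2 ≥ 1, so the series converges in ℤ_3 to 1/(1 − a) = 1/(1 − 315) = -1/314. Expand this rational in ℤ_3: compute digits iteratively via d_i = x_i mod 3, x_{i+1} = (x_i − d_i)/3. The first 5 digits are (1, 0, 2, 2, 1).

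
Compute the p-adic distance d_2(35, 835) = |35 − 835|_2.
d_2(35, 835) = 1/32

Step 1 — x − y = 35 − 835 = -800. Step 2 — v_2(-800) = 5 (factor: -800 = −(2^5 · 25); the sign does not affect v_p). Step 3 — |x − y|_2 = 2^{-5} = 1/32.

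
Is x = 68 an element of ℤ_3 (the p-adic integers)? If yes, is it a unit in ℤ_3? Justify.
x ∈ ℤ_3^× (unit); v_3(x) = 0

ℤ_3 = {x ∈ ℚ_3 : v_3(x) ≥ 0} and ℤ_3^× = {x ∈ ℤ_3 : v_3(x) = 0}. Here v_3(68) = v_3(num) − v_3(den) = 0; compare against these criteria.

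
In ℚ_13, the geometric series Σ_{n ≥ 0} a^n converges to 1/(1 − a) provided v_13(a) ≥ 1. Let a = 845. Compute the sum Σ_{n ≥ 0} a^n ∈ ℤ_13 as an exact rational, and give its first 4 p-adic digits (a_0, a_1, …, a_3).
Σ a^n = 1/(1 − a) = -1/844;  first 4 digits = (1, 0, 5, 0)

v_13(a) = 2 ≥ 1, so the series converges in ℤ_13 to 1/(1 − a) = 1/(1 − 845) = -1/844. Expand this rational in ℤ_13: compute digits iteratively via d_i = x_i mod 13, x_{i+1} = (x_i − d_i)/13. The first 4 digits are (1, 0, 5, 0).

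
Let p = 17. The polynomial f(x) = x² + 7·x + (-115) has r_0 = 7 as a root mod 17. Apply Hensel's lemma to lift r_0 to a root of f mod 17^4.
r_3 = 22481 (mod 83521)

Hensel: r_{i+1} = r_i − f(r_i)·(f′(r_i))^{-1} mod 17^{i+2}, f′(x) = 2x + 7. Iterate:
  r_0 = 7 (mod 17)
  r_1 = 228 (mod 289)
  r_2 = 2829 (mod 4913)
  r_3 = 22481 (mod 83521)
Final: r = 22481 satisfies f(r) ≡ 0 mod 17^4.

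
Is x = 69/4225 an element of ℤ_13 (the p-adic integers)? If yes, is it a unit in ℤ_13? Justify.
x ∉ ℤ_13 (v_13(x) = -2 < 0)

ℤ_13 = {x ∈ ℚ_13 : v_13(x) ≥ 0} and ℤ_13^× = {x ∈ ℤ_13 : v_13(x) = 0}. Here v_13(69/4225) = v_13(num) − v_13(den) = -2; compare against these criteria.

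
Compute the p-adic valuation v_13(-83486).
v_13(-83486) = 3

v_13(n) is the largest exponent k such that 13^k divides n. Factor out: -83486 = -13^3 · 38. (Sign doesn't affect v_p.) So v_13(-83486) = 3.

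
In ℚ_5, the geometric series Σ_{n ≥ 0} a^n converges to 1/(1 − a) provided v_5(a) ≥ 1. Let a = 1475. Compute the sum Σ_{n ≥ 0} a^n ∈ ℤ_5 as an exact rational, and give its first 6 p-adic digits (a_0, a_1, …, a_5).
Σ a^n = 1/(1 − a) = -1/1474;  first 6 digits = (1, 0, 4, 1, 3, 1)

v_5(a) = 2 ≥ 1, so the series converges in ℤ_5 to 1/(1 − a) = 1/(1 − 1475) = -1/1474. Expand this rational in ℤ_5: compute digits iteratively via d_i = x_i mod 5, x_{i+1} = (x_i − d_i)/5. The first 6 digits are (1, 0, 4, 1, 3, 1).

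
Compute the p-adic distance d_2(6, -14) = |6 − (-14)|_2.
d_2(6, -14) = 1/4

Step 1 — x − y = 6 − (-14) = 20. Step 2 — v_2(20) = 2 (factor: 20 = (2^2 · 5); the sign does not affect v_p). Step 3 — |x − y|_2 = 2^{-2} = 1/4.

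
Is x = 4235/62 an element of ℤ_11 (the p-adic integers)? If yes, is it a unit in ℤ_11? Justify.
x ∈ ℤ_11 but not a unit; v_11(x) = 2 > 0

ℤ_11 = {x ∈ ℚ_11 : v_11(x) ≥ 0} and ℤ_11^× = {x ∈ ℤ_11 : v_11(x) = 0}. Here v_11(4235/62) = v_11(num) − v_11(den) = 2; compare against these criteria.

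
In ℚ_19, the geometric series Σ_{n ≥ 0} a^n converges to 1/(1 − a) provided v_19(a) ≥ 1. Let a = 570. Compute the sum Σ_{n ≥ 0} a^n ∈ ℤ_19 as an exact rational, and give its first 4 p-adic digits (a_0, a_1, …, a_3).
Σ a^n = 1/(1 − a) = -1/569;  first 4 digits = (1, 11, 8, 10)

v_19(a) = 1 ≥ 1, so the series converges in ℤ_19 to 1/(1 − a) = 1/(1 − 570) = -1/569. Expand this rational in ℤ_19: compute digits iteratively via d_i = x_i mod 19, x_{i+1} = (x_i − d_i)/19. The first 4 digits are (1, 11, 8, 10).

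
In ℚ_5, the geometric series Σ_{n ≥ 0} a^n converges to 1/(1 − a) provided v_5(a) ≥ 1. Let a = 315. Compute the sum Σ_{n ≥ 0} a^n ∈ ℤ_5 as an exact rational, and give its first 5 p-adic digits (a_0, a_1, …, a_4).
Σ a^n = 1/(1 − a) = -1/314;  first 5 digits = (1, 3, 1, 3, 4)

v_5(a) = 1 ≥ 1, so the series converges in ℤ_5 to 1/(1 − a) = 1/(1 − 315) = -1/314. Expand this rational in ℤ_5: compute digits iteratively via d_i = x_i mod 5, x_{i+1} = (x_i − d_i)/5. The first 5 digits are (1, 3, 1, 3, 4).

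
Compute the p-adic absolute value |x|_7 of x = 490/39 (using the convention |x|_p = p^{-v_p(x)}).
|490/39|_7 = 1/49

Step 1 — compute v_7(x) by factoring powers of 7 out of the numerator and denominator: v_7(490/39) = 2. Step 2 — apply |x|_p = p^{-v_p(x)} = 7^{-2} = 1/49.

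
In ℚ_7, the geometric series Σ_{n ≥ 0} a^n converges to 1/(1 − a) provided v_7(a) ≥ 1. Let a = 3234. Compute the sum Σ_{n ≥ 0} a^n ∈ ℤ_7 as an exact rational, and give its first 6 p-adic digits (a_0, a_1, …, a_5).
Σ a^n = 1/(1 − a) = -1/3233;  first 6 digits = (1, 0, 3, 2, 3, 6)

v_7(a) = 2 ≥ 1, so the series converges in ℤ_7 to 1/(1 − a) = 1/(1 − 3234) = -1/3233. Expand this rational in ℤ_7: compute digits iteratively via d_i = x_i mod 7, x_{i+1} = (x_i − d_i)/7. The first 6 digits are (1, 0, 3, 2, 3, 6).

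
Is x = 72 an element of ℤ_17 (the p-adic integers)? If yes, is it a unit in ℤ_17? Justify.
x ∈ ℤ_17^× (unit); v_17(x) = 0

ℤ_17 = {x ∈ ℚ_17 : v_17(x) ≥ 0} and ℤ_17^× = {x ∈ ℤ_17 : v_17(x) = 0}. Here v_17(72) = v_17(num) − v_17(den) = 0; compare against these criteria.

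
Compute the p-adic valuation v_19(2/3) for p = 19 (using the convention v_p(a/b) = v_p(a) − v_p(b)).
v_19(2/3) = 0

Factor powers of 19 from the numerator and denominator of the reduced fraction: 2 = 19^0 · 2 and 3 = 19^0 · 3. Apply v_p(a/b) = v_p(a) − v_p(b): v_19(2/3) = 0 − 0 = 0.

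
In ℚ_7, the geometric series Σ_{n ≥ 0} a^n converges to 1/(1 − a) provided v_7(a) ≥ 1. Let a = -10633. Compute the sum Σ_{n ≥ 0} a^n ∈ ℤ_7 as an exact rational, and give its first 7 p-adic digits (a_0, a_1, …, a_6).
Σ a^n = 1/(1 − a) = 1/10634;  first 7 digits = (1, 0, 0, 4, 2, 6, 1)

v_7(a) = 3 ≥ 1, so the series converges in ℤ_7 to 1/(1 − a) = 1/(1 − (-10633)) = 1/10634. Expand this rational in ℤ_7: compute digits iteratively via d_i = x_i mod 7, x_{i+1} = (x_i − d_i)/7. The first 7 digits are (1, 0, 0, 4, 2, 6, 1).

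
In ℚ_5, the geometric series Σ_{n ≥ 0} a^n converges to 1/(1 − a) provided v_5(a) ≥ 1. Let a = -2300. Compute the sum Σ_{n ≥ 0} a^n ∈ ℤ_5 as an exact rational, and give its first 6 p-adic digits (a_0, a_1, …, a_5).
Σ a^n = 1/(1 − a) = 1/2301;  first 6 digits = (1, 0, 3, 1, 0, 2)

v_5(a) = 2 ≥ 1, so the series converges in ℤ_5 to 1/(1 − a) = 1/(1 − (-2300)) = 1/2301. Expand this rational in ℤ_5: compute digits iteratively via d_i = x_i mod 5, x_{i+1} = (x_i − d_i)/5. The first 6 digits are (1, 0, 3, 1, 0, 2).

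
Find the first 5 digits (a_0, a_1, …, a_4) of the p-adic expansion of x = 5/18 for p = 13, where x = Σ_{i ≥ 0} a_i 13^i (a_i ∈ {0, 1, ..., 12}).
(a_0, …, a_4) = (1, 5, 9, 0, 5)

v_13(5/18) = 0 (numerator and denominator both coprime to 13), so x ∈ ℤ_13^×. Compute digits iteratively via a_i = x_i mod 13, x_{i+1} = (x_i − a_i)/13, with x_0 = x:
  x_0 = 5/18;  a_0 = 1;  x_1 = (x_0 − 1)/13 = -1/18
  x_1 = -1/18;  a_1 = 5;  x_2 = (x_1 − 5)/13 = -7/18
  x_2 = -7/18;  a_2 = 9;  x_3 = (x_2 − 9)/13 = -13/18
  x_3 = -13/18;  a_3 = 0;  x_4 = (x_3 − 0)/13 = -1/18
  x_4 = -1/18;  a_4 = 5;  x_5 = (x_4 − 5)/13 = -7/18
Digits: (1, 5, 9, 0, 5).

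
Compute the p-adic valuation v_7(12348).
v_7(12348) = 3

v_7(n) is the largest exponent k such that 7^k divides n. Factor out: 12348 = 7^3 · 36. (Sign doesn't affect v_p.) So v_7(12348) = 3.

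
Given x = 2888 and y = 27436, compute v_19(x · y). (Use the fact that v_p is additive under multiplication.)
v_19(79235168) = 5

v_p(x) = 2 (factor: 2888 = 19^2 · 8); v_p(y) = 3 (factor: 27436 = 19^3 · 4). Additivity: v_p(xy) = v_p(x) + v_p(y) = 2 + 3 = 5. (Direct check: xy = 79235168 = 19^5 · (32).)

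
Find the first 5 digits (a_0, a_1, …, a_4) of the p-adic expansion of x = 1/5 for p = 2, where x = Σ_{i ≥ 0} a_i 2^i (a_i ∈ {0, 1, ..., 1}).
(a_0, …, a_4) = (1, 0, 1, 1, 0)

v_2(1/5) = 0 (numerator and denominator both coprime to 2), so x ∈ ℤ_2^×. Compute digits iteratively via a_i = x_i mod 2, x_{i+1} = (x_i − a_i)/2, with x_0 = x:
  x_0 = 1/5;  a_0 = 1;  x_1 = (x_0 − 1)/2 = -2/5
  x_1 = -2/5;  a_1 = 0;  x_2 = (x_1 − 0)/2 = -1/5
  x_2 = -1/5;  a_2 = 1;  x_3 = (x_2 − 1)/2 = -3/5
  x_3 = -3/5;  a_3 = 1;  x_4 = (x_3 − 1)/2 = -4/5
  x_4 = -4/5;  a_4 = 0;  x_5 = (x_4 − 0)/2 = -2/5
Digits: (1, 0, 1, 1, 0).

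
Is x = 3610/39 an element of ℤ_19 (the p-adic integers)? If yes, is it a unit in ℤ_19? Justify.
x ∈ ℤ_19 but not a unit; v_19(x) = 2 > 0

ℤ_19 = {x ∈ ℚ_19 : v_19(x) ≥ 0} and ℤ_19^× = {x ∈ ℤ_19 : v_19(x) = 0}. Here v_19(3610/39) = v_19(num) − v_19(den) = 2; compare against these criteria.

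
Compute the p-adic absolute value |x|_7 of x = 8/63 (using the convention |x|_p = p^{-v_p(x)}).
|8/63|_7 = 7

Step 1 — compute v_7(x) by factoring powers of 7 out of the numerator and denominator: v_7(8/63) = -1. Step 2 — apply |x|_p = p^{-v_p(x)} = 7^{1} = 7.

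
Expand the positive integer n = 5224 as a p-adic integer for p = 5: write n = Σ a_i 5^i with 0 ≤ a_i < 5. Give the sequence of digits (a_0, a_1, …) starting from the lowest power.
(a_0, a_1, …) = (4, 4, 3, 1, 3, 1)

Repeated division by 5 gives the digits low-to-high: 5224 = 4 + 4·5^1 + 3·5^2 + 1·5^3 + 3·5^4 + 1·5^5. Digit sequence: (4, 4, 3, 1, 3, 1).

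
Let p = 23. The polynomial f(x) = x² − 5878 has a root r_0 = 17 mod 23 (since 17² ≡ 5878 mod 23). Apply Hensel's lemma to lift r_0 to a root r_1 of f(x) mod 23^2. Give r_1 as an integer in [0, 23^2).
r_1 = 477 (mod 529)

Hensel's recurrence: r_{i+1} = r_i − f(r_i)·(f′(r_i))^{-1} mod 23^{i+2}, with f′(x) = 2x. Iterate:
  r_0 = 17 (mod 23)
  r_1 = 477 (mod 529)
Final: r_1 = 477, and one checks f(r_1) ≡ 0 mod 23^2.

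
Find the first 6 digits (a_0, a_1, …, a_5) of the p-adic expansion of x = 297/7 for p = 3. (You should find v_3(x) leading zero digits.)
(a_0, …, a_5) = (0, 0, 0, 2, 2, 1)

v_3(297/7) = 3, so a_0 = ... = a_2 = 0. Factor out: x = 3^3 · u with u = 11/7 a unit in ℤ_3. Expand u iteratively via a_{v+i} = u_i mod 3, u_{i+1} = (u_i − a_{v+i})/3:
  u_0 = 11/7;  a_3 = 2;  u_1 = (u_0 − 2)/3 = -1/7
  u_1 = -1/7;  a_4 = 2;  u_2 = (u_1 − 2)/3 = -5/7
  u_2 = -5/7;  a_5 = 1;  u_3 = (u_2 − 1)/3 = -4/7
Digits: (0, 0, 0, 2, 2, 1).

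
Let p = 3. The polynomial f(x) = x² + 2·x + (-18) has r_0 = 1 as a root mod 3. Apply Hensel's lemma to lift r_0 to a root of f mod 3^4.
r_3 = 70 (mod 81)

Hensel: r_{i+1} = r_i − f(r_i)·(f′(r_i))^{-1} mod 3^{i+2}, f′(x) = 2x + 2. Iterate:
  r_0 = 1 (mod 3)
  r_1 = 7 (mod 9)
  r_2 = 16 (mod 27)
  r_3 = 70 (mod 81)
Final: r = 70 satisfies f(r) ≡ 0 mod 3^4.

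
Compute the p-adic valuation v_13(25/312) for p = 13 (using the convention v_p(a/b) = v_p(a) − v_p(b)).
v_13(25/312) = -1

Factor powers of 13 from the numerator and denominator of the reduced fraction: 25 = 13^0 · 25 and 312 = 13^1 · 24. Apply v_p(a/b) = v_p(a) − v_p(b): v_13(25/312) = 0 − 1 = -1.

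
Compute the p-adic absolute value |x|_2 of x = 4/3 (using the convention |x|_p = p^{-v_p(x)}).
|4/3|_2 = 1/4

Step 1 — compute v_2(x) by factoring powers of 2 out of the numerator and denominator: v_2(4/3) = 2. Step 2 — apply |x|_p = p^{-v_p(x)} = 2^{-2} = 1/4.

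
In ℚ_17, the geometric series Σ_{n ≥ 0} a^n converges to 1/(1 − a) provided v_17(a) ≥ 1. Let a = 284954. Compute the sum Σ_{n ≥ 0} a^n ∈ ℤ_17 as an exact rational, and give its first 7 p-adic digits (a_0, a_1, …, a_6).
Σ a^n = 1/(1 − a) = -1/284953;  first 7 digits = (1, 0, 0, 7, 3, 0, 15)

v_17(a) = 3 ≥ 1, so the series converges in ℤ_17 to 1/(1 − a) = 1/(1 − 284954) = -1/284953. Expand this rational in ℤ_17: compute digits iteratively via d_i = x_i mod 17, x_{i+1} = (x_i − d_i)/17. The first 7 digits are (1, 0, 0, 7, 3, 0, 15).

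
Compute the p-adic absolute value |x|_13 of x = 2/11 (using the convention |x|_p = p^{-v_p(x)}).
|2/11|_13 = 1

Step 1 — compute v_13(x) by factoring powers of 13 out of the numerator and denominator: v_13(2/11) = 0. Step 2 — apply |x|_p = p^{-v_p(x)} = 13^{0} = 1.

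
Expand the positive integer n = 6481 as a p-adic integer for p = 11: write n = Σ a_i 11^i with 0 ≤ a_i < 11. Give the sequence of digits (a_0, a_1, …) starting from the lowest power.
(a_0, a_1, …) = (2, 6, 9, 4)

Repeated division by 11 gives the digits low-to-high: 6481 = 2 + 6·11^1 + 9·11^2 + 4·11^3. Digit sequence: (2, 6, 9, 4).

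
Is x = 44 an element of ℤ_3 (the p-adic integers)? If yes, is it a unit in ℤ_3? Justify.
x ∈ ℤ_3^× (unit); v_3(x) = 0

ℤ_3 = {x ∈ ℚ_3 : v_3(x) ≥ 0} and ℤ_3^× = {x ∈ ℤ_3 : v_3(x) = 0}. Here v_3(44) = v_3(num) − v_3(den) = 0; compare against these criteria.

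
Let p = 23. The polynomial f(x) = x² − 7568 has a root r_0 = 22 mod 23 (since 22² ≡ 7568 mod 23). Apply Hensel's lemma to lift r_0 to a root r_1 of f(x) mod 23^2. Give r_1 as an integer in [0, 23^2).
r_1 = 183 (mod 529)

Hensel's recurrence: r_{i+1} = r_i − f(r_i)·(f′(r_i))^{-1} mod 23^{i+2}, with f′(x) = 2x. Iterate:
  r_0 = 22 (mod 23)
  r_1 = 183 (mod 529)
Final: r_1 = 183, and one checks f(r_1) ≡ 0 mod 23^2.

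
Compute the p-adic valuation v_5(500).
v_5(500) = 3

v_5(n) is the largest exponent k such that 5^k divides n. Factor out: 500 = 5^3 · 4. (Sign doesn't affect v_p.) So v_5(500) = 3.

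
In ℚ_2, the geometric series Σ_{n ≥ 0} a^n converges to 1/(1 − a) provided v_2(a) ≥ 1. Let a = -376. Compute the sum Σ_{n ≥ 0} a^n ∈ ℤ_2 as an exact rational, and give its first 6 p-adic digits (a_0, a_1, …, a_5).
Σ a^n = 1/(1 − a) = 1/377;  first 6 digits = (1, 0, 0, 1, 0, 0)

v_2(a) = 3 ≥ 1, so the series converges in ℤ_2 to 1/(1 − a) = 1/(1 − (-376)) = 1/377. Expand this rational in ℤ_2: compute digits iteratively via d_i = x_i mod 2, x_{i+1} = (x_i − d_i)/2. The first 6 digits are (1, 0, 0, 1, 0, 0).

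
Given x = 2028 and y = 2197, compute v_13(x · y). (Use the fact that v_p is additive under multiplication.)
v_13(4455516) = 5

v_p(x) = 2 (factor: 2028 = 13^2 · 12); v_p(y) = 3 (factor: 2197 = 13^3 · 1). Additivity: v_p(xy) = v_p(x) + v_p(y) = 2 + 3 = 5. (Direct check: xy = 4455516 = 13^5 · (12).)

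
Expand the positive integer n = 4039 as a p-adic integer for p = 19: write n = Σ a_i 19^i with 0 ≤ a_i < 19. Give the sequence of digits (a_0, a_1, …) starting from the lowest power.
(a_0, a_1, …) = (11, 3, 11)

Repeated division by 19 gives the digits low-to-high: 4039 = 11 + 3·19^1 + 11·19^2. Digit sequence: (11, 3, 11).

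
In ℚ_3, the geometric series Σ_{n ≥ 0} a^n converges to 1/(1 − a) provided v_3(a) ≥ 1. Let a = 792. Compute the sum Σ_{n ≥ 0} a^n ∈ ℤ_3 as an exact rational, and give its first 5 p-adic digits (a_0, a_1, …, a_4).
Σ a^n = 1/(1 − a) = -1/791;  first 5 digits = (1, 0, 1, 2, 1)

v_3(a) = 2 ≥ 1, so the series converges in ℤ_3 to 1/(1 − a) = 1/(1 − 792) = -1/791. Expand this rational in ℤ_3: compute digits iteratively via d_i = x_i mod 3, x_{i+1} = (x_i − d_i)/3. The first 5 digits are (1, 0, 1, 2, 1).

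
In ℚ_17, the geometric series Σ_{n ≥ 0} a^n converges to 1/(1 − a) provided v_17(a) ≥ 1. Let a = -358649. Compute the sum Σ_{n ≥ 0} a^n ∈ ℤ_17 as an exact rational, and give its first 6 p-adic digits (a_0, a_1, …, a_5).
Σ a^n = 1/(1 − a) = 1/358650;  first 6 digits = (1, 0, 0, 12, 12, 16)

v_17(a) = 3 ≥ 1, so the series converges in ℤ_17 to 1/(1 − a) = 1/(1 − (-358649)) = 1/358650. Expand this rational in ℤ_17: compute digits iteratively via d_i = x_i mod 17, x_{i+1} = (x_i − d_i)/17. The first 6 digits are (1, 0, 0, 12, 12, 16).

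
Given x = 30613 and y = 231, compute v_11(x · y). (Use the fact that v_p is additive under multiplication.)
v_11(7071603) = 4

v_p(x) = 3 (factor: 30613 = 11^3 · 23); v_p(y) = 1 (factor: 231 = 11^1 · 21). Additivity: v_p(xy) = v_p(x) + v_p(y) = 3 + 1 = 4. (Direct check: xy = 7071603 = 11^4 · (483).)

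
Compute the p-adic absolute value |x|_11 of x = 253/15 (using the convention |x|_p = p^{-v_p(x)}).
|253/15|_11 = 1/11

Step 1 — compute v_11(x) by factoring powers of 11 out of the numerator and denominator: v_11(253/15) = 1. Step 2 — apply |x|_p = p^{-v_p(x)} = 11^{-1} = 1/11.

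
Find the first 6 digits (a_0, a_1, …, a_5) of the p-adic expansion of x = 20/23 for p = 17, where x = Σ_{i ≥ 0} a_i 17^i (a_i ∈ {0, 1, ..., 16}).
(a_0, …, a_5) = (9, 1, 11, 6, 7, 4)

v_17(20/23) = 0 (numerator and denominator both coprime to 17), so x ∈ ℤ_17^×. Compute digits iteratively via a_i = x_i mod 17, x_{i+1} = (x_i − a_i)/17, with x_0 = x:
  x_0 = 20/23;  a_0 = 9;  x_1 = (x_0 − 9)/17 = -11/23
  x_1 = -11/23;  a_1 = 1;  x_2 = (x_1 − 1)/17 = -2/23
  x_2 = -2/23;  a_2 = 11;  x_3 = (x_2 − 11)/17 = -15/23
  x_3 = -15/23;  a_3 = 6;  x_4 = (x_3 − 6)/17 = -9/23
  x_4 = -9/23;  a_4 = 7;  x_5 = (x_4 − 7)/17 = -10/23
  x_5 = -10/23;  a_5 = 4;  x_6 = (x_5 − 4)/17 = -6/23
Digits: (9, 1, 11, 6, 7, 4).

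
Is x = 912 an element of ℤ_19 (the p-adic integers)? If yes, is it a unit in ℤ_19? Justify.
x ∈ ℤ_19 but not a unit; v_19(x) = 1 > 0

ℤ_19 = {x ∈ ℚ_19 : v_19(x) ≥ 0} and ℤ_19^× = {x ∈ ℤ_19 : v_19(x) = 0}. Here v_19(912) = v_19(num) − v_19(den) = 1; compare against these criteria.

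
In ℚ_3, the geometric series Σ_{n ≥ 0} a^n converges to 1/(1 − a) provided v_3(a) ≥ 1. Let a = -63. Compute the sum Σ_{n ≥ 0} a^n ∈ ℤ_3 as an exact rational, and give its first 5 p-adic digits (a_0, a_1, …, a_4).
Σ a^n = 1/(1 − a) = 1/64;  first 5 digits = (1, 0, 2, 0, 0)

v_3(a) = 2 ≥ 1, so the series converges in ℤ_3 to 1/(1 − a) = 1/(1 − (-63)) = 1/64. Expand this rational in ℤ_3: compute digits iteratively via d_i = x_i mod 3, x_{i+1} = (x_i − d_i)/3. The first 5 digits are (1, 0, 2, 0, 0).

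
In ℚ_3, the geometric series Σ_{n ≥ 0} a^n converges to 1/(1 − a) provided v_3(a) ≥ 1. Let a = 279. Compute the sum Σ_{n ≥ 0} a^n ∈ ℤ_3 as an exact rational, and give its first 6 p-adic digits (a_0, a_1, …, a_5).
Σ a^n = 1/(1 − a) = -1/278;  first 6 digits = (1, 0, 1, 1, 1, 0)

v_3(a) = 2 ≥ 1, so the series converges in ℤ_3 to 1/(1 − a) = 1/(1 − 279) = -1/278. Expand this rational in ℤ_3: compute digits iteratively via d_i = x_i mod 3, x_{i+1} = (x_i − d_i)/3. The first 6 digits are (1, 0, 1, 1, 1, 0).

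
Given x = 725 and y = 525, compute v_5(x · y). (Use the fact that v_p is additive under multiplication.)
v_5(380625) = 4

v_p(x) = 2 (factor: 725 = 5^2 · 29); v_p(y) = 2 (factor: 525 = 5^2 · 21). Additivity: v_p(xy) = v_p(x) + v_p(y) = 2 + 2 = 4. (Direct check: xy = 380625 = 5^4 · (609).)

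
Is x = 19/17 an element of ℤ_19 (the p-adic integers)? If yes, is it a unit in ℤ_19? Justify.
x ∈ ℤ_19 but not a unit; v_19(x) = 1 > 0

ℤ_19 = {x ∈ ℚ_19 : v_19(x) ≥ 0} and ℤ_19^× = {x ∈ ℤ_19 : v_19(x) = 0}. Here v_19(19/17) = v_19(num) − v_19(den) = 1; compare against these criteria.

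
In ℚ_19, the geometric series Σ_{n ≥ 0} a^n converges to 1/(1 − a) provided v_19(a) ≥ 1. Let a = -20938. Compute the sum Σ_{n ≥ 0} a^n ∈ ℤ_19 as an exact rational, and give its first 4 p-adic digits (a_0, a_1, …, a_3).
Σ a^n = 1/(1 − a) = 1/20939;  first 4 digits = (1, 0, 18, 15)

v_19(a) = 2 ≥ 1, so the series converges in ℤ_19 to 1/(1 − a) = 1/(1 − (-20938)) = 1/20939. Expand this rational in ℤ_19: compute digits iteratively via d_i = x_i mod 19, x_{i+1} = (x_i − d_i)/19. The first 4 digits are (1, 0, 18, 15).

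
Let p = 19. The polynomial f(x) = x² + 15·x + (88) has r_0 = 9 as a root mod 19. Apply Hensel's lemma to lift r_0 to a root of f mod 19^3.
r_2 = 503 (mod 6859)

Hensel: r_{i+1} = r_i − f(r_i)·(f′(r_i))^{-1} mod 19^{i+2}, f′(x) = 2x + 15. Iterate:
  r_0 = 9 (mod 19)
  r_1 = 142 (mod 361)
  r_2 = 503 (mod 6859)
Final: r = 503 satisfies f(r) ≡ 0 mod 19^3.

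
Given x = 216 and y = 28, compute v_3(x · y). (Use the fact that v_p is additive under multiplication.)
v_3(6048) = 3

v_p(x) = 3 (factor: 216 = 3^3 · 8); v_p(y) = 0 (factor: 28 = 3^0 · 28). Additivity: v_p(xy) = v_p(x) + v_p(y) = 3 + 0 = 3. (Direct check: xy = 6048 = 3^3 · (224).)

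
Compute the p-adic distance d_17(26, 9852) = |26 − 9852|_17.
d_17(26, 9852) = 1/4913

Step 1 — x − y = 26 − 9852 = -9826. Step 2 — v_17(-9826) = 3 (factor: -9826 = −(17^3 · 2); the sign does not affect v_p). Step 3 — |x − y|_17 = 17^{-3} = 1/4913.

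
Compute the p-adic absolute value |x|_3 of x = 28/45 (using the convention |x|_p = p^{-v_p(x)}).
|28/45|_3 = 9

Step 1 — compute v_3(x) by factoring powers of 3 out of the numerator and denominator: v_3(28/45) = -2. Step 2 — apply |x|_p = p^{-v_p(x)} = 3^{2} = 9.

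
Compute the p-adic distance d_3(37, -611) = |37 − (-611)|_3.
d_3(37, -611) = 1/81

Step 1 — x − y = 37 − (-611) = 648. Step 2 — v_3(648) = 4 (factor: 648 = (3^4 · 8); the sign does not affect v_p). Step 3 — |x − y|_3 = 3^{-4} = 1/81.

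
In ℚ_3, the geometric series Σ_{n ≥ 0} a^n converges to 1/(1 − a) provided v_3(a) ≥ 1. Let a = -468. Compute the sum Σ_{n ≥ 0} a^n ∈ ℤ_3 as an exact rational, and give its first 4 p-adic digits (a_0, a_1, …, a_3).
Σ a^n = 1/(1 − a) = 1/469;  first 4 digits = (1, 0, 2, 0)

v_3(a) = 2 ≥ 1, so the series converges in ℤ_3 to 1/(1 − a) = 1/(1 − (-468)) = 1/469. Expand this rational in ℤ_3: compute digits iteratively via d_i = x_i mod 3, x_{i+1} = (x_i − d_i)/3. The first 4 digits are (1, 0, 2, 0).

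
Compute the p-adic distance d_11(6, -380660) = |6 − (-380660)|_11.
d_11(6, -380660) = 1/14641

Step 1 — x − y = 6 − (-380660) = 380666. Step 2 — v_11(380666) = 4 (factor: 380666 = (11^4 · 26); the sign does not affect v_p). Step 3 — |x − y|_11 = 11^{-4} = 1/14641.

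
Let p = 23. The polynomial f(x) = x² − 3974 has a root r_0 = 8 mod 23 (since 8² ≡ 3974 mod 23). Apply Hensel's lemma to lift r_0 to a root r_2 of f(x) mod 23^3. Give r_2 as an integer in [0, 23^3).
r_2 = 1641 (mod 12167)

Hensel's recurrence: r_{i+1} = r_i − f(r_i)·(f′(r_i))^{-1} mod 23^{i+2}, with f′(x) = 2x. Iterate:
  r_0 = 8 (mod 23)
  r_1 = 54 (mod 529)
  r_2 = 1641 (mod 12167)
Final: r_2 = 1641, and one checks f(r_2) ≡ 0 mod 23^3.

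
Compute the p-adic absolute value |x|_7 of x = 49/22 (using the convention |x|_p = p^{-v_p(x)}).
|49/22|_7 = 1/49

Step 1 — compute v_7(x) by factoring powers of 7 out of the numerator and denominator: v_7(49/22) = 2. Step 2 — apply |x|_p = p^{-v_p(x)} = 7^{-2} = 1/49.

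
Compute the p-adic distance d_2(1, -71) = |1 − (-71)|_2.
d_2(1, -71) = 1/8

Step 1 — x − y = 1 − (-71) = 72. Step 2 — v_2(72) = 3 (factor: 72 = (2^3 · 9); the sign does not affect v_p). Step 3 — |x − y|_2 = 2^{-3} = 1/8.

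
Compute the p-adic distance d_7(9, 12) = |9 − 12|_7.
d_7(9, 12) = 1

Step 1 — x − y = 9 − 12 = -3. Step 2 — v_7(-3) = 0 (factor: -3 = −(7^0 · 3); the sign does not affect v_p). Step 3 — |x − y|_7 = 7^{0} = 1.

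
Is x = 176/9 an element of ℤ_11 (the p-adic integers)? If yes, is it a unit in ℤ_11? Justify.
x ∈ ℤ_11 but not a unit; v_11(x) = 1 > 0

ℤ_11 = {x ∈ ℚ_11 : v_11(x) ≥ 0} and ℤ_11^× = {x ∈ ℤ_11 : v_11(x) = 0}. Here v_11(176/9) = v_11(num) − v_11(den) = 1; compare against these criteria.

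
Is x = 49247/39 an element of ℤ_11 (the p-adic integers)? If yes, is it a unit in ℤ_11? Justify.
x ∈ ℤ_11 but not a unit; v_11(x) = 3 > 0

ℤ_11 = {x ∈ ℚ_11 : v_11(x) ≥ 0} and ℤ_11^× = {x ∈ ℤ_11 : v_11(x) = 0}. Here v_11(49247/39) = v_11(num) − v_11(den) = 3; compare against these criteria.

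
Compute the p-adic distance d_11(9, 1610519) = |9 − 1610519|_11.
d_11(9, 1610519) = 1/161051

Step 1 — x − y = 9 − 1610519 = -1610510. Step 2 — v_11(-1610510) = 5 (factor: -1610510 = −(11^5 · 10); the sign does not affect v_p). Step 3 — |x − y|_11 = 11^{-5} = 1/161051.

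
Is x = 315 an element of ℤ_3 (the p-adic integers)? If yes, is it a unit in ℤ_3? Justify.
x ∈ ℤ_3 but not a unit; v_3(x) = 2 > 0

ℤ_3 = {x ∈ ℚ_3 : v_3(x) ≥ 0} and ℤ_3^× = {x ∈ ℤ_3 : v_3(x) = 0}. Here v_3(315) = v_3(num) − v_3(den) = 2; compare against these criteria.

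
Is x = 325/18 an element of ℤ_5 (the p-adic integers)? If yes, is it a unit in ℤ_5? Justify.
x ∈ ℤ_5 but not a unit; v_5(x) = 2 > 0

ℤ_5 = {x ∈ ℚ_5 : v_5(x) ≥ 0} and ℤ_5^× = {x ∈ ℤ_5 : v_5(x) = 0}. Here v_5(325/18) = v_5(num) − v_5(den) = 2; compare against these criteria.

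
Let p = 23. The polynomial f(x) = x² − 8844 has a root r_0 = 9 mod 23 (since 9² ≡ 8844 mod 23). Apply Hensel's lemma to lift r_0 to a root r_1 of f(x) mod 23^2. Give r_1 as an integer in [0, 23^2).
r_1 = 55 (mod 529)

Hensel's recurrence: r_{i+1} = r_i − f(r_i)·(f′(r_i))^{-1} mod 23^{i+2}, with f′(x) = 2x. Iterate:
  r_0 = 9 (mod 23)
  r_1 = 55 (mod 529)
Final: r_1 = 55, and one checks f(r_1) ≡ 0 mod 23^2.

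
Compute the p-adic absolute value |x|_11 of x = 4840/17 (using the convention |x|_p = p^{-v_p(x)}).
|4840/17|_11 = 1/121

Step 1 — compute v_11(x) by factoring powers of 11 out of the numerator and denominator: v_11(4840/17) = 2. Step 2 — apply |x|_p = p^{-v_p(x)} = 11^{-2} = 1/121.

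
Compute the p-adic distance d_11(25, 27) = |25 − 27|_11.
d_11(25, 27) = 1

Step 1 — x − y = 25 − 27 = -2. Step 2 — v_11(-2) = 0 (factor: -2 = −(11^0 · 2); the sign does not affect v_p). Step 3 — |x − y|_11 = 11^{0} = 1.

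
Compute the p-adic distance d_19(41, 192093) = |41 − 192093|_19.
d_19(41, 192093) = 1/6859

Step 1 — x − y = 41 − 192093 = -192052. Step 2 — v_19(-192052) = 3 (factor: -192052 = −(19^3 · 28); the sign does not affect v_p). Step 3 — |x − y|_19 = 19^{-3} = 1/6859.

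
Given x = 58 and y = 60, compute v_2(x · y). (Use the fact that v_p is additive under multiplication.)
v_2(3480) = 3

v_p(x) = 1 (factor: 58 = 2^1 · 29); v_p(y) = 2 (factor: 60 = 2^2 · 15). Additivity: v_p(xy) = v_p(x) + v_p(y) = 1 + 2 = 3. (Direct check: xy = 3480 = 2^3 · (435).)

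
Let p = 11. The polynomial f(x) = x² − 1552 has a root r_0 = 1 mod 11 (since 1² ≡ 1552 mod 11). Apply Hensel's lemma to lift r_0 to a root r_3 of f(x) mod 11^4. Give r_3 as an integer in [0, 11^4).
r_3 = 8702 (mod 14641)

Hensel's recurrence: r_{i+1} = r_i − f(r_i)·(f′(r_i))^{-1} mod 11^{i+2}, with f′(x) = 2x. Iterate:
  r_0 = 1 (mod 11)
  r_1 = 111 (mod 121)
  r_2 = 716 (mod 1331)
  r_3 = 8702 (mod 14641)
Final: r_3 = 8702, and one checks f(r_3) ≡ 0 mod 11^4.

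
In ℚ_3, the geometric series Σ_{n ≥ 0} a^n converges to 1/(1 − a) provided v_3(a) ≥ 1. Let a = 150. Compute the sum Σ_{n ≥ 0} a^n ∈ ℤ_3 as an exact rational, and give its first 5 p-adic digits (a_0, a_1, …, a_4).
Σ a^n = 1/(1 − a) = -1/149;  first 5 digits = (1, 2, 2, 0, 1)

v_3(a) = 1 ≥ 1, so the series converges in ℤ_3 to 1/(1 − a) = 1/(1 − 150) = -1/149. Expand this rational in ℤ_3: compute digits iteratively via d_i = x_i mod 3, x_{i+1} = (x_i − d_i)/3. The first 5 digits are (1, 2, 2, 0, 1).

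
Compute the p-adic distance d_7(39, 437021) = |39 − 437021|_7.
d_7(39, 437021) = 1/16807

Step 1 — x − y = 39 − 437021 = -436982. Step 2 — v_7(-436982) = 5 (factor: -436982 = −(7^5 · 26); the sign does not affect v_p). Step 3 — |x − y|_7 = 7^{-5} = 1/16807.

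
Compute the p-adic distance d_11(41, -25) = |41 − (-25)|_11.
d_11(41, -25) = 1/11

Step 1 — x − y = 41 − (-25) = 66. Step 2 — v_11(66) = 1 (factor: 66 = (11^1 · 6); the sign does not affect v_p). Step 3 — |x − y|_11 = 11^{-1} = 1/11.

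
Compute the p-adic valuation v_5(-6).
v_5(-6) = 0

v_5(n) is the largest exponent k such that 5^k divides n. Factor out: -6 = -5^0 · 6. (Sign doesn't affect v_p.) So v_5(-6) = 0.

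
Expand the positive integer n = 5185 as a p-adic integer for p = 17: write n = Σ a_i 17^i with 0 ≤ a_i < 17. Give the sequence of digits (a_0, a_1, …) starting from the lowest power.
(a_0, a_1, …) = (0, 16, 0, 1)

Repeated division by 17 gives the digits low-to-high: 5185 = 16·17^1 + 1·17^3. Digit sequence: (0, 16, 0, 1).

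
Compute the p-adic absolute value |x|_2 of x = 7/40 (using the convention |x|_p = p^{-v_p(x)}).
|7/40|_2 = 8

Step 1 — compute v_2(x) by factoring powers of 2 out of the numerator and denominator: v_2(7/40) = -3. Step 2 — apply |x|_p = p^{-v_p(x)} = 2^{3} = 8.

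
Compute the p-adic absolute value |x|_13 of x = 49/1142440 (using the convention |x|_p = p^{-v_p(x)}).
|49/1142440|_13 = 28561

Step 1 — compute v_13(x) by factoring powers of 13 out of the numerator and denominator: v_13(49/1142440) = -4. Step 2 — apply |x|_p = p^{-v_p(x)} = 13^{4} = 28561.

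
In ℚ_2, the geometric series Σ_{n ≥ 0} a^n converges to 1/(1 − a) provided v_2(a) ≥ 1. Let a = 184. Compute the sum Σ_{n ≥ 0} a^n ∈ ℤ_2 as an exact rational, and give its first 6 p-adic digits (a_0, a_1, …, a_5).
Σ a^n = 1/(1 − a) = -1/183;  first 6 digits = (1, 0, 0, 1, 1, 1)

v_2(a) = 3 ≥ 1, so the series converges in ℤ_2 to 1/(1 − a) = 1/(1 − 184) = -1/183. Expand this rational in ℤ_2: compute digits iteratively via d_i = x_i mod 2, x_{i+1} = (x_i − d_i)/2. The first 6 digits are (1, 0, 0, 1, 1, 1).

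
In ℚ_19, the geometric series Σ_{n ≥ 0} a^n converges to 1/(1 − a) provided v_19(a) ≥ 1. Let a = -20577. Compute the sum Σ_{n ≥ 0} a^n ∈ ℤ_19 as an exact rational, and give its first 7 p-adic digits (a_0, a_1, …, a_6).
Σ a^n = 1/(1 − a) = 1/20578;  first 7 digits = (1, 0, 0, 16, 18, 18, 8)

v_19(a) = 3 ≥ 1, so the series converges in ℤ_19 to 1/(1 − a) = 1/(1 − (-20577)) = 1/20578. Expand this rational in ℤ_19: compute digits iteratively via d_i = x_i mod 19, x_{i+1} = (x_i − d_i)/19. The first 7 digits are (1, 0, 0, 16, 18, 18, 8).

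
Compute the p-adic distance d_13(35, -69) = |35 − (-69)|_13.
d_13(35, -69) = 1/13

Step 1 — x − y = 35 − (-69) = 104. Step 2 — v_13(104) = 1 (factor: 104 = (13^1 · 8); the sign does not affect v_p). Step 3 — |x − y|_13 = 13^{-1} = 1/13.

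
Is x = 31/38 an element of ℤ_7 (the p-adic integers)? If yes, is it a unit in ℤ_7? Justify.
x ∈ ℤ_7^× (unit); v_7(x) = 0

ℤ_7 = {x ∈ ℚ_7 : v_7(x) ≥ 0} and ℤ_7^× = {x ∈ ℤ_7 : v_7(x) = 0}. Here v_7(31/38) = v_7(num) − v_7(den) = 0; compare against these criteria.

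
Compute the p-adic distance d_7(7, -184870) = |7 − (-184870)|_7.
d_7(7, -184870) = 1/16807

Step 1 — x − y = 7 − (-184870) = 184877. Step 2 — v_7(184877) = 5 (factor: 184877 = (7^5 · 11); the sign does not affect v_p). Step 3 — |x − y|_7 = 7^{-5} = 1/16807.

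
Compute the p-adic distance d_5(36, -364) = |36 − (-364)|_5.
d_5(36, -364) = 1/25

Step 1 — x − y = 36 − (-364) = 400. Step 2 — v_5(400) = 2 (factor: 400 = (5^2 · 16); the sign does not affect v_p). Step 3 — |x − y|_5 = 5^{-2} = 1/25.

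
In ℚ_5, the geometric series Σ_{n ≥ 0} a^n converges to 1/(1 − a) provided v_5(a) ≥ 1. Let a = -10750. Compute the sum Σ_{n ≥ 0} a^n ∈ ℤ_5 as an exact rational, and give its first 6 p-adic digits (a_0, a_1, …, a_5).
Σ a^n = 1/(1 − a) = 1/10751;  first 6 digits = (1, 0, 0, 4, 2, 1)

v_5(a) = 3 ≥ 1, so the series converges in ℤ_5 to 1/(1 − a) = 1/(1 − (-10750)) = 1/10751. Expand this rational in ℤ_5: compute digits iteratively via d_i = x_i mod 5, x_{i+1} = (x_i − d_i)/5. The first 6 digits are (1, 0, 0, 4, 2, 1).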